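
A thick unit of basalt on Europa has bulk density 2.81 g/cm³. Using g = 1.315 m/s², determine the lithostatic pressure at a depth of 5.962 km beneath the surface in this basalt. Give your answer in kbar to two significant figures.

basalt: 2810 kg/m³ × 1.315 m/s² × 5962 m = 2.203×10^7 Pa = 0.2203 kbar

0.22 kbar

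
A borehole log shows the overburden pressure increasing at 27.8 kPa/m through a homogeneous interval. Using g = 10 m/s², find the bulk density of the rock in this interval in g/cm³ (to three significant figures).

2.78 g/cm³

ρ = (dP/dz)/g = 27.8 kPa/m / 10 m/s² = 27800 Pa/m / 10 m/s² = 2780.0 kg/m³
= 2.780 g/cm³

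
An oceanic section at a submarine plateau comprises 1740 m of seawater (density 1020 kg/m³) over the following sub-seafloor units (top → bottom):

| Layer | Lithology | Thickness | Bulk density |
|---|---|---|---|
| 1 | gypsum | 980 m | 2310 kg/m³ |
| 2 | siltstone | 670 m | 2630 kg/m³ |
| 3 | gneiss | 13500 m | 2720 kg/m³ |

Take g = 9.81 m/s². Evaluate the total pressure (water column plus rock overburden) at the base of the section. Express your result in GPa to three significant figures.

seawater: 1020 kg/m³ × 9.81 m/s² × 1740 m = 1.741×10^7 Pa = 0.01741 GPa
gypsum: 2310 kg/m³ × 9.81 m/s² × 980 m = 2.221×10^7 Pa = 0.02221 GPa
siltstone: 2630 kg/m³ × 9.81 m/s² × 670 m = 1.729×10^7 Pa = 0.01729 GPa
gneiss: 2720 kg/m³ × 9.81 m/s² × 13500 m = 3.602×10^8 Pa = 0.3602 GPa
Total = 0.01741 + 0.02221 + 0.01729 + 0.3602 = 0.41713 GPa

0.417 GPa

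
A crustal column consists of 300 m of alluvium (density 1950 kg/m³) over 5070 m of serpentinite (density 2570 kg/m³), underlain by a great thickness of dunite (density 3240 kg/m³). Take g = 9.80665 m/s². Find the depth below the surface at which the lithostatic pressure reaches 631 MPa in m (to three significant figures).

Pressure at base of upper layers: 1950×9.80665×300 + 2570×9.80665×5070 = 1.335×10^8 Pa = 133.5 MPa
Remaining pressure to be supplied by dunite: 6.310×10^8 − 1.335×10^8 = 4.975×10^8 Pa
Additional depth in dunite = 4.975×10^8 Pa / (3240 kg/m³ × 9.80665 m/s²) = 15657 m
Total depth = 5370 m + 15657 m = 21027 m

21000 m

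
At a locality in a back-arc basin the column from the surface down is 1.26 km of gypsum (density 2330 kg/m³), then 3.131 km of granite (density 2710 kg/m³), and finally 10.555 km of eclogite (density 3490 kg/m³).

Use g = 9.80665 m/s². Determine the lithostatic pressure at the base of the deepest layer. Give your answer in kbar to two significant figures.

4.7 kbar

gypsum: 2330 kg/m³ × 9.80665 m/s² × 1260 m = 2.879×10^7 Pa = 0.2879 kbar
granite: 2710 kg/m³ × 9.80665 m/s² × 3131 m = 8.321×10^7 Pa = 0.8321 kbar
eclogite: 3490 kg/m³ × 9.80665 m/s² × 10555 m = 3.612×10^8 Pa = 3.612 kbar
Total = 0.2879 + 0.8321 + 3.612 = 4.7325 kbar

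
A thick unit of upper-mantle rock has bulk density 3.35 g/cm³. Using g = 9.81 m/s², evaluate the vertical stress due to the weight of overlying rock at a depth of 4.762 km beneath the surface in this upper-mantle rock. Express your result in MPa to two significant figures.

upper-mantle rock: 3350 kg/m³ × 9.81 m/s² × 4762 m = 1.565×10^8 Pa = 156.5 MPa

160 MPa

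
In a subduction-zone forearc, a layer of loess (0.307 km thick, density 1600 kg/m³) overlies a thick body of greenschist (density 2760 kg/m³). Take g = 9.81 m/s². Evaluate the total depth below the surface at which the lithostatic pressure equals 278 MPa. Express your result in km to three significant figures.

10.4 km

Pressure at base of upper layers: 1600×9.81×307 = 4.819×10^6 Pa = 4.819 MPa
Remaining pressure to be supplied by greenschist: 2.780×10^8 − 4.819×10^6 = 2.732×10^8 Pa
Additional depth in greenschist = 2.732×10^8 Pa / (2760 kg/m³ × 9.81 m/s²) = 10090 m
Total depth = 307 m + 10090 m = 10397 m
= 10.397 km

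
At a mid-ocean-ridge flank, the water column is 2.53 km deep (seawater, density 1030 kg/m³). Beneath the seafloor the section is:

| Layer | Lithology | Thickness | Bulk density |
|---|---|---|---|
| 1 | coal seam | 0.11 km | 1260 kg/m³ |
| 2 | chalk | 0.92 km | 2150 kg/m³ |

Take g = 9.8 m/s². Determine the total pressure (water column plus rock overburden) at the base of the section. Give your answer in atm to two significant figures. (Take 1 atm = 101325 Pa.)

460 atm

seawater: 1030 kg/m³ × 9.8 m/s² × 2530 m = 2.554×10^7 Pa = 252.0 atm
coal seam: 1260 kg/m³ × 9.8 m/s² × 110 m = 1.358×10^6 Pa = 13.41 atm
chalk: 2150 kg/m³ × 9.8 m/s² × 920 m = 1.938×10^7 Pa = 191.3 atm
Total = 252.0 + 13.41 + 191.3 = 456.75 atm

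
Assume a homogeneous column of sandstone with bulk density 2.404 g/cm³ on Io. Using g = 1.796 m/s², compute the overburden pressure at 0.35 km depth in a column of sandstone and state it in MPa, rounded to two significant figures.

sandstone: 2404 kg/m³ × 1.796 m/s² × 350 m = 1.511×10^6 Pa = 1.511 MPa

1.5 MPa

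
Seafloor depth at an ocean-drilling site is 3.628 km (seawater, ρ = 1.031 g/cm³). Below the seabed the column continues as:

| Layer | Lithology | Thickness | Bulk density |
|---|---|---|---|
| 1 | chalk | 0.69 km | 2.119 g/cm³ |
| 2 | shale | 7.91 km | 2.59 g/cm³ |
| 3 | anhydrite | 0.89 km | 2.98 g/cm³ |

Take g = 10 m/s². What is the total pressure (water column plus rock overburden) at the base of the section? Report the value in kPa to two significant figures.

seawater: 1031 kg/m³ × 10 m/s² × 3628 m = 3.740×10^7 Pa = 37405 kPa
chalk: 2119 kg/m³ × 10 m/s² × 690 m = 1.462×10^7 Pa = 14621 kPa
shale: 2590 kg/m³ × 10 m/s² × 7910 m = 2.049×10^8 Pa = 2.049×10^5 kPa
anhydrite: 2980 kg/m³ × 10 m/s² × 890 m = 2.652×10^7 Pa = 26522 kPa
Total = 37405 + 14621 + 2.049×10^5 + 26522 = 2.8342×10^5 kPa

280000 kPa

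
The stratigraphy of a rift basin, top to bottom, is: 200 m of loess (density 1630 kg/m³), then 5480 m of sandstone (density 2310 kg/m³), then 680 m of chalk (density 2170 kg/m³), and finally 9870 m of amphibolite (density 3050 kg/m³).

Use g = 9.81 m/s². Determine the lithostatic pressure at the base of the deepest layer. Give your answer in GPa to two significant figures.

loess: 1630 kg/m³ × 9.81 m/s² × 200 m = 3.198×10^6 Pa = 3.198×10^-3 GPa
sandstone: 2310 kg/m³ × 9.81 m/s² × 5480 m = 1.242×10^8 Pa = 0.1242 GPa
chalk: 2170 kg/m³ × 9.81 m/s² × 680 m = 1.448×10^7 Pa = 0.01448 GPa
amphibolite: 3050 kg/m³ × 9.81 m/s² × 9870 m = 2.953×10^8 Pa = 0.2953 GPa
Total = 3.198×10^-3 + 0.1242 + 0.01448 + 0.2953 = 0.43717 GPa

0.44 GPa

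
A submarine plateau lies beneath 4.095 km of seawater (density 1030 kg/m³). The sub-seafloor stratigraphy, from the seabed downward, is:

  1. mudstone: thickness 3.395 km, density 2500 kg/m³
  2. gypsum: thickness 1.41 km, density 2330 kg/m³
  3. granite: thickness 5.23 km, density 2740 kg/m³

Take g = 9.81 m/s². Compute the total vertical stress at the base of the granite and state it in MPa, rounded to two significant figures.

seawater: 1030 kg/m³ × 9.81 m/s² × 4095 m = 4.138×10^7 Pa = 41.38 MPa
mudstone: 2500 kg/m³ × 9.81 m/s² × 3395 m = 8.326×10^7 Pa = 83.26 MPa
gypsum: 2330 kg/m³ × 9.81 m/s² × 1410 m = 3.223×10^7 Pa = 32.23 MPa
granite: 2740 kg/m³ × 9.81 m/s² × 5230 m = 1.406×10^8 Pa = 140.6 MPa
Total = 41.38 + 83.26 + 32.23 + 140.6 = 297.45 MPa

300 MPa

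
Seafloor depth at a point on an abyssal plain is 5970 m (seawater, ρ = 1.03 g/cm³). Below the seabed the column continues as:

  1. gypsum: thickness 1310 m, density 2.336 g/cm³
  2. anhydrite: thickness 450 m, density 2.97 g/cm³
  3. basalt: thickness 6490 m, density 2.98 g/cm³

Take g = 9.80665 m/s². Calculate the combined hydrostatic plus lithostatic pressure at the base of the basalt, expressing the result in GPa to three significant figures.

0.293 GPa

seawater: 1030 kg/m³ × 9.80665 m/s² × 5970 m = 6.030×10^7 Pa = 0.06030 GPa
gypsum: 2336 kg/m³ × 9.80665 m/s² × 1310 m = 3.001×10^7 Pa = 0.03001 GPa
anhydrite: 2970 kg/m³ × 9.80665 m/s² × 450 m = 1.311×10^7 Pa = 0.01311 GPa
basalt: 2980 kg/m³ × 9.80665 m/s² × 6490 m = 1.897×10^8 Pa = 0.1897 GPa
Total = 0.06030 + 0.03001 + 0.01311 + 0.1897 = 0.29308 GPa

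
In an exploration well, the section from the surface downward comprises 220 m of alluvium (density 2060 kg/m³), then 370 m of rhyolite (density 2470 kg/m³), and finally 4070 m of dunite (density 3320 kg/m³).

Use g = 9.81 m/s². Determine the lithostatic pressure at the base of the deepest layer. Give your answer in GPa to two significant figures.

0.15 GPa

alluvium: 2060 kg/m³ × 9.81 m/s² × 220 m = 4.446×10^6 Pa = 4.446×10^-3 GPa
rhyolite: 2470 kg/m³ × 9.81 m/s² × 370 m = 8.965×10^6 Pa = 8.965×10^-3 GPa
dunite: 3320 kg/m³ × 9.81 m/s² × 4070 m = 1.326×10^8 Pa = 0.1326 GPa
Total = 4.446×10^-3 + 8.965×10^-3 + 0.1326 = 0.14597 GPa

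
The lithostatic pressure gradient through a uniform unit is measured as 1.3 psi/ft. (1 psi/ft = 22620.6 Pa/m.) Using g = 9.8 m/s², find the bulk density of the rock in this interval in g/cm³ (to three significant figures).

3.00 g/cm³

ρ = (dP/dz)/g = 1.3 psi/ft / 9.8 m/s² = 29407 Pa/m / 9.8 m/s² = 3000.7 kg/m³
= 3.001 g/cm³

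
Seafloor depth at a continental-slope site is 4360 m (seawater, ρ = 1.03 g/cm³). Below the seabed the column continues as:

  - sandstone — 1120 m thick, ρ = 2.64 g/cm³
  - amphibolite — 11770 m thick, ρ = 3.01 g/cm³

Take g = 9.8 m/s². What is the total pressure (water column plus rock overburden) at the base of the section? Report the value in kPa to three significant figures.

420000 kPa

seawater: 1030 kg/m³ × 9.8 m/s² × 4360 m = 4.401×10^7 Pa = 44010 kPa
sandstone: 2640 kg/m³ × 9.8 m/s² × 1120 m = 2.898×10^7 Pa = 28977 kPa
amphibolite: 3010 kg/m³ × 9.8 m/s² × 11770 m = 3.472×10^8 Pa = 3.472×10^5 kPa
Total = 44010 + 28977 + 3.472×10^5 = 4.2018×10^5 kPa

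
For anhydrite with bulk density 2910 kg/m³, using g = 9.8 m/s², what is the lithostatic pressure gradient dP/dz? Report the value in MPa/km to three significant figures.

28.5 MPa/km

dP/dz = ρg = 2910 kg/m³ × 9.8 m/s² = 28518 Pa/m
= 28518 Pa/m × (1 MPa/km / 1000.0 Pa/m) = 28.518 MPa/km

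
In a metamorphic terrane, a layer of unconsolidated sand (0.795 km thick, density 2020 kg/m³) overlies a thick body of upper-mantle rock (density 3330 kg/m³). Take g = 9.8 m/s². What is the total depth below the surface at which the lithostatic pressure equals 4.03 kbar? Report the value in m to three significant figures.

12700 m

Pressure at base of upper layers: 2020×9.8×795 = 1.574×10^7 Pa = 0.1574 kbar
Remaining pressure to be supplied by upper-mantle rock: 4.030×10^8 − 1.574×10^7 = 3.873×10^8 Pa
Additional depth in upper-mantle rock = 3.873×10^8 Pa / (3330 kg/m³ × 9.8 m/s²) = 11867 m
Total depth = 795 m + 11867 m = 12662 m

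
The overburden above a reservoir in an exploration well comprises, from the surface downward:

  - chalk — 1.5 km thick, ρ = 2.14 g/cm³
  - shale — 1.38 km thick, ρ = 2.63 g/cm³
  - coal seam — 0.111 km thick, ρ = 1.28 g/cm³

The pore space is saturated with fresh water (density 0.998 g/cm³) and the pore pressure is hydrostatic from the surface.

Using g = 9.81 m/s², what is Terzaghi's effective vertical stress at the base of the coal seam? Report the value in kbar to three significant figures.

0.392 kbar

Overburden (lithostatic) stress σ_v:
chalk: 2140 kg/m³ × 9.81 m/s² × 1500 m = 3.149×10^7 Pa = 31.49 MPa
shale: 2630 kg/m³ × 9.81 m/s² × 1380 m = 3.560×10^7 Pa = 35.60 MPa
coal seam: 1280 kg/m³ × 9.81 m/s² × 111 m = 1.394×10^6 Pa = 1.394 MPa
Total = 31.49 + 35.60 + 1.394 = 68.488 MPa
Pore pressure P_p = 998 kg/m³ × 9.81 m/s² × 2991 m = 2.928×10^7 Pa = 29.28 MPa
Effective stress σ' = σ_v − P_p = 68.49 − 29.28 = 39.205 MPa = 0.39205 kbar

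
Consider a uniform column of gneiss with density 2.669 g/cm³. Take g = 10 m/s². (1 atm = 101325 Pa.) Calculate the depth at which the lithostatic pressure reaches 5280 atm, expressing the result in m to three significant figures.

h = P/(ρg) = 5280 atm / (2669 kg/m³ × 10 m/s²) = 5.350×10^8 Pa / 26690 Pa/m = 20045 m

20000 m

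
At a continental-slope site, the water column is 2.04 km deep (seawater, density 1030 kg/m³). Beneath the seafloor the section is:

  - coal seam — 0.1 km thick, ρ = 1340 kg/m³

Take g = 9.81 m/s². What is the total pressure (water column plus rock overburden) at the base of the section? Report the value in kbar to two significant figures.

0.22 kbar

seawater: 1030 kg/m³ × 9.81 m/s² × 2040 m = 2.061×10^7 Pa = 0.2061 kbar
coal seam: 1340 kg/m³ × 9.81 m/s² × 100 m = 1.315×10^6 Pa = 0.01315 kbar
Total = 0.2061 + 0.01315 = 0.21927 kbar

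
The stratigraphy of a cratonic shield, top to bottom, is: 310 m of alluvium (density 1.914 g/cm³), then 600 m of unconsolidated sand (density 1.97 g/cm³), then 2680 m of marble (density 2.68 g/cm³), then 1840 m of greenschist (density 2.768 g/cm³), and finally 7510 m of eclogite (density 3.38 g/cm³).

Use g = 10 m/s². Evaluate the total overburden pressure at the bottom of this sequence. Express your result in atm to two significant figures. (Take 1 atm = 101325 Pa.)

3900 atm

alluvium: 1914 kg/m³ × 10 m/s² × 310 m = 5.933×10^6 Pa = 58.56 atm
unconsolidated sand: 1970 kg/m³ × 10 m/s² × 600 m = 1.182×10^7 Pa = 116.7 atm
marble: 2680 kg/m³ × 10 m/s² × 2680 m = 7.182×10^7 Pa = 708.8 atm
greenschist: 2768 kg/m³ × 10 m/s² × 1840 m = 5.093×10^7 Pa = 502.7 atm
eclogite: 3380 kg/m³ × 10 m/s² × 7510 m = 2.538×10^8 Pa = 2505 atm
Total = 58.56 + 116.7 + 708.8 + 502.7 + 2505 = 3891.9 atm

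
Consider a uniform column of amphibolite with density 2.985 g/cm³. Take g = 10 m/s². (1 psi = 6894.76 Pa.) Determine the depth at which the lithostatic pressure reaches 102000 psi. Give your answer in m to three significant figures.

23600 m

h = P/(ρg) = 102000 psi / (2985 kg/m³ × 10 m/s²) = 7.033×10^8 Pa / 29850 Pa/m = 23560 m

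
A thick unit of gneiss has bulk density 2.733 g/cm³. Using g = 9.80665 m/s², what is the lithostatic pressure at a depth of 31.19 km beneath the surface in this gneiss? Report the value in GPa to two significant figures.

0.84 GPa

gneiss: 2733 kg/m³ × 9.80665 m/s² × 31190 m = 8.359×10^8 Pa = 0.8359 GPa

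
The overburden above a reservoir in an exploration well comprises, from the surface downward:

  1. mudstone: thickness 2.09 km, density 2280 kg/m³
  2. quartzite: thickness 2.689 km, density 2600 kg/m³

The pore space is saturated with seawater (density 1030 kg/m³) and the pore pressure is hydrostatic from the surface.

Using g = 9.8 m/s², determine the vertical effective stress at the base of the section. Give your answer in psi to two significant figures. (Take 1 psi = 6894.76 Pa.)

9700 psi

Overburden (lithostatic) stress σ_v:
mudstone: 2280 kg/m³ × 9.8 m/s² × 2090 m = 4.670×10^7 Pa = 46.70 MPa
quartzite: 2600 kg/m³ × 9.8 m/s² × 2689 m = 6.852×10^7 Pa = 68.52 MPa
Total = 46.70 + 68.52 = 115.21 MPa
Pore pressure P_p = 1030 kg/m³ × 9.8 m/s² × 4779 m = 4.824×10^7 Pa = 48.24 MPa
Effective stress σ' = σ_v − P_p = 115.2 − 48.24 = 66.975 MPa = 9714.0 psi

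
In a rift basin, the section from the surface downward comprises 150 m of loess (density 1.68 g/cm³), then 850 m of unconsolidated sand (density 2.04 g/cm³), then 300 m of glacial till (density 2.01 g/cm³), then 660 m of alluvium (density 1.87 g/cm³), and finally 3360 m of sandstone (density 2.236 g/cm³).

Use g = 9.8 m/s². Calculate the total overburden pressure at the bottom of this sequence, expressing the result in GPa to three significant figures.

loess: 1680 kg/m³ × 9.8 m/s² × 150 m = 2.470×10^6 Pa = 2.470×10^-3 GPa
unconsolidated sand: 2040 kg/m³ × 9.8 m/s² × 850 m = 1.699×10^7 Pa = 0.01699 GPa
glacial till: 2010 kg/m³ × 9.8 m/s² × 300 m = 5.909×10^6 Pa = 5.909×10^-3 GPa
alluvium: 1870 kg/m³ × 9.8 m/s² × 660 m = 1.210×10^7 Pa = 0.01210 GPa
sandstone: 2236 kg/m³ × 9.8 m/s² × 3360 m = 7.363×10^7 Pa = 0.07363 GPa
Total = 2.470×10^-3 + 0.01699 + 5.909×10^-3 + 0.01210 + 0.07363 = 0.11109 GPa

0.111 GPa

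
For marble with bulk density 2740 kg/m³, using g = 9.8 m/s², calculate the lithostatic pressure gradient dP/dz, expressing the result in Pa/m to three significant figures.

26900 Pa/m

dP/dz = ρg = 2740 kg/m³ × 9.8 m/s² = 26852 Pa/m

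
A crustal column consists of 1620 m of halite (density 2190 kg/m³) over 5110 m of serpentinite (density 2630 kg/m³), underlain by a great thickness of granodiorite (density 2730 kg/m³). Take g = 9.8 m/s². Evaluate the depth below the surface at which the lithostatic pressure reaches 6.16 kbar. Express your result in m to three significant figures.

Pressure at base of upper layers: 2190×9.8×1620 + 2630×9.8×5110 = 1.665×10^8 Pa = 1.665 kbar
Remaining pressure to be supplied by granodiorite: 6.160×10^8 − 1.665×10^8 = 4.495×10^8 Pa
Additional depth in granodiorite = 4.495×10^8 Pa / (2730 kg/m³ × 9.8 m/s²) = 16802 m
Total depth = 6730 m + 16802 m = 23532 m

23500 m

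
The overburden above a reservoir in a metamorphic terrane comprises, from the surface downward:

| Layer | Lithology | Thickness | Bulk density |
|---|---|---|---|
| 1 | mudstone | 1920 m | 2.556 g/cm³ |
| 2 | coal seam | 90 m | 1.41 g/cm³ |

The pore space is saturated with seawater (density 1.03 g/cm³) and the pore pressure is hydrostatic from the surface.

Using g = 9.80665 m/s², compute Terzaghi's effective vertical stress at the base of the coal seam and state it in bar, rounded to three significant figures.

291 bar

Overburden (lithostatic) stress σ_v:
mudstone: 2556 kg/m³ × 9.80665 m/s² × 1920 m = 4.813×10^7 Pa = 48.13 MPa
coal seam: 1410 kg/m³ × 9.80665 m/s² × 90 m = 1.244×10^6 Pa = 1.244 MPa
Total = 48.13 + 1.244 = 49.371 MPa
Pore pressure P_p = 1030 kg/m³ × 9.80665 m/s² × 2010 m = 2.030×10^7 Pa = 20.30 MPa
Effective stress σ' = σ_v − P_p = 49.37 − 20.30 = 29.068 MPa = 290.68 bar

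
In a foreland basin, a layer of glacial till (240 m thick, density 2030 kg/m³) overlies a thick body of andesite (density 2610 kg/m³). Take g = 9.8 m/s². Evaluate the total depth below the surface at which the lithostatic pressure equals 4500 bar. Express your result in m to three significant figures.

17600 m

Pressure at base of upper layers: 2030×9.8×240 = 4.775×10^6 Pa = 47.75 bar
Remaining pressure to be supplied by andesite: 4.500×10^8 − 4.775×10^6 = 4.452×10^8 Pa
Additional depth in andesite = 4.452×10^8 Pa / (2610 kg/m³ × 9.8 m/s²) = 17407 m
Total depth = 240 m + 17407 m = 17647 m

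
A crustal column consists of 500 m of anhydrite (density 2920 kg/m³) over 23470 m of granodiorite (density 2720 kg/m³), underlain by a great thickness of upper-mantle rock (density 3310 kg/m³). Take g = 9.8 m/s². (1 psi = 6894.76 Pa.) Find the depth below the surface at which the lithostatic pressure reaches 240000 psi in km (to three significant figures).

55.3 km

Pressure at base of upper layers: 2920×9.8×500 + 2720×9.8×23470 = 6.399×10^8 Pa = 92813 psi
Remaining pressure to be supplied by upper-mantle rock: 1.655×10^9 − 6.399×10^8 = 1.015×10^9 Pa
Additional depth in upper-mantle rock = 1.015×10^9 Pa / (3310 kg/m³ × 9.8 m/s²) = 31285 m
Total depth = 23970 m + 31285 m = 55255 m
= 55.255 km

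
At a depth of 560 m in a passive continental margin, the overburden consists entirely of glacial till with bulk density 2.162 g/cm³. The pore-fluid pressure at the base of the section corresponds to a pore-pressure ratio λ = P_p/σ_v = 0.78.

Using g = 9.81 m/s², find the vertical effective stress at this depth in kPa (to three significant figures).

Overburden (lithostatic) stress σ_v:
glacial till: 2162 kg/m³ × 9.81 m/s² × 560 m = 1.188×10^7 Pa = 11.88 MPa
Pore pressure P_p = λ·σ_v = 0.78 × 11.88 MPa = 9.264 MPa
Effective stress σ' = σ_v − P_p = 11.88 − 9.264 = 2.6130 MPa = 2613.0 kPa

2610 kPa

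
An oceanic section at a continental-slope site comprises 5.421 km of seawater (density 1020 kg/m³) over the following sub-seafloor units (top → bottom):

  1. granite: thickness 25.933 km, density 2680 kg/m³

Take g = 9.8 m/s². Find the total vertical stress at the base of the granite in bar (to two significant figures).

7400 bar

seawater: 1020 kg/m³ × 9.8 m/s² × 5421 m = 5.419×10^7 Pa = 541.9 bar
granite: 2680 kg/m³ × 9.8 m/s² × 25933 m = 6.811×10^8 Pa = 6811 bar
Total = 541.9 + 6811 = 7352.9 bar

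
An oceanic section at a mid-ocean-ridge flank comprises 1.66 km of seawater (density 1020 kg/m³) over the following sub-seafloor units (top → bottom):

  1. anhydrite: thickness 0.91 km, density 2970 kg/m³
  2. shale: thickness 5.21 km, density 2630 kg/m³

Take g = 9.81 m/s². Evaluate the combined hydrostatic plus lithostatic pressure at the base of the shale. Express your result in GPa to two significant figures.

seawater: 1020 kg/m³ × 9.81 m/s² × 1660 m = 1.661×10^7 Pa = 0.01661 GPa
anhydrite: 2970 kg/m³ × 9.81 m/s² × 910 m = 2.651×10^7 Pa = 0.02651 GPa
shale: 2630 kg/m³ × 9.81 m/s² × 5210 m = 1.344×10^8 Pa = 0.1344 GPa
Total = 0.01661 + 0.02651 + 0.1344 = 0.17754 GPa

0.18 GPa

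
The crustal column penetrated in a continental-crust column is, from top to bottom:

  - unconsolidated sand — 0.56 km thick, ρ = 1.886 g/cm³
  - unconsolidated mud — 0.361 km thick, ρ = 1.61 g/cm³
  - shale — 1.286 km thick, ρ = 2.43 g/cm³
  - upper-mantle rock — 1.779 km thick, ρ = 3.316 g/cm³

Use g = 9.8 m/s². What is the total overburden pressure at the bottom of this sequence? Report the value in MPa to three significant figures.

104 MPa

unconsolidated sand: 1886 kg/m³ × 9.8 m/s² × 560 m = 1.035×10^7 Pa = 10.35 MPa
unconsolidated mud: 1610 kg/m³ × 9.8 m/s² × 361 m = 5.696×10^6 Pa = 5.696 MPa
shale: 2430 kg/m³ × 9.8 m/s² × 1286 m = 3.062×10^7 Pa = 30.62 MPa
upper-mantle rock: 3316 kg/m³ × 9.8 m/s² × 1779 m = 5.781×10^7 Pa = 57.81 MPa
Total = 10.35 + 5.696 + 30.62 + 57.81 = 104.48 MPa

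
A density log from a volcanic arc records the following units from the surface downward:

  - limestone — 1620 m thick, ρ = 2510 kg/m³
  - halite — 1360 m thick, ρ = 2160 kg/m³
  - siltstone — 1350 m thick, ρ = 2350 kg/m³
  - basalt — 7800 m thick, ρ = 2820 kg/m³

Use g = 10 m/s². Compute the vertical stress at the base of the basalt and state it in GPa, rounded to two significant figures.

limestone: 2510 kg/m³ × 10 m/s² × 1620 m = 4.066×10^7 Pa = 0.04066 GPa
halite: 2160 kg/m³ × 10 m/s² × 1360 m = 2.938×10^7 Pa = 0.02938 GPa
siltstone: 2350 kg/m³ × 10 m/s² × 1350 m = 3.172×10^7 Pa = 0.03173 GPa
basalt: 2820 kg/m³ × 10 m/s² × 7800 m = 2.200×10^8 Pa = 0.2200 GPa
Total = 0.04066 + 0.02938 + 0.03173 + 0.2200 = 0.32172 GPa

0.32 GPa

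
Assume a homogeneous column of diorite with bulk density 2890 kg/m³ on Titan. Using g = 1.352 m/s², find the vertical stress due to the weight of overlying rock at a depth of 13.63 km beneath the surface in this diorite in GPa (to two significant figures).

0.053 GPa

diorite: 2890 kg/m³ × 1.352 m/s² × 13630 m = 5.326×10^7 Pa = 0.05326 GPa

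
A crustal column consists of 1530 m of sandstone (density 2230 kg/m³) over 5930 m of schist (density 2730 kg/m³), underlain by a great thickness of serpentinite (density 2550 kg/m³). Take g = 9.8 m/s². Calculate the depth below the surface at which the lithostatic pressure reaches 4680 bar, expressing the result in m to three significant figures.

18500 m

Pressure at base of upper layers: 2230×9.8×1530 + 2730×9.8×5930 = 1.921×10^8 Pa = 1921 bar
Remaining pressure to be supplied by serpentinite: 4.680×10^8 − 1.921×10^8 = 2.759×10^8 Pa
Additional depth in serpentinite = 2.759×10^8 Pa / (2550 kg/m³ × 9.8 m/s²) = 11041 m
Total depth = 7460 m + 11041 m = 18501 m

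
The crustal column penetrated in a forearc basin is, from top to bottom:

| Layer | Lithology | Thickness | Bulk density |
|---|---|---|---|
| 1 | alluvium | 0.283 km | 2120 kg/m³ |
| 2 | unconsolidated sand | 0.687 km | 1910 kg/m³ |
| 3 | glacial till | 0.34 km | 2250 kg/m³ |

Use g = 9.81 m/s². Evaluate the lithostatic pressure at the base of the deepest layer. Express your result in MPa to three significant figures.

26.3 MPa

alluvium: 2120 kg/m³ × 9.81 m/s² × 283 m = 5.886×10^6 Pa = 5.886 MPa
unconsolidated sand: 1910 kg/m³ × 9.81 m/s² × 687 m = 1.287×10^7 Pa = 12.87 MPa
glacial till: 2250 kg/m³ × 9.81 m/s² × 340 m = 7.505×10^6 Pa = 7.505 MPa
Total = 5.886 + 12.87 + 7.505 = 26.263 MPa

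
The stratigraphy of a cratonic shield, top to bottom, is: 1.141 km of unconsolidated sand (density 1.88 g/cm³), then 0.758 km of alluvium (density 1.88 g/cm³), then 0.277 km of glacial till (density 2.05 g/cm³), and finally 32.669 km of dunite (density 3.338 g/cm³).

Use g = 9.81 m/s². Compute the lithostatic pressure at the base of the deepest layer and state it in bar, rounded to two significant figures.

11000 bar

unconsolidated sand: 1880 kg/m³ × 9.81 m/s² × 1141 m = 2.104×10^7 Pa = 210.4 bar
alluvium: 1880 kg/m³ × 9.81 m/s² × 758 m = 1.398×10^7 Pa = 139.8 bar
glacial till: 2050 kg/m³ × 9.81 m/s² × 277 m = 5.571×10^6 Pa = 55.71 bar
dunite: 3338 kg/m³ × 9.81 m/s² × 32669 m = 1.070×10^9 Pa = 10698 bar
Total = 210.4 + 139.8 + 55.71 + 10698 = 11104 bar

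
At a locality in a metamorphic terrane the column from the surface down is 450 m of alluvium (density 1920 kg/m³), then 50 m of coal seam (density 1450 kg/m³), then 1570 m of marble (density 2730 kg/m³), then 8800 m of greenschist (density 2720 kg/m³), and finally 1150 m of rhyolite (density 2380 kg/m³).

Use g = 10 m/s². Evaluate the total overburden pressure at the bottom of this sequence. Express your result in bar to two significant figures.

3200 bar

alluvium: 1920 kg/m³ × 10 m/s² × 450 m = 8.640×10^6 Pa = 86.40 bar
coal seam: 1450 kg/m³ × 10 m/s² × 50 m = 7.250×10^5 Pa = 7.250 bar
marble: 2730 kg/m³ × 10 m/s² × 1570 m = 4.286×10^7 Pa = 428.6 bar
greenschist: 2720 kg/m³ × 10 m/s² × 8800 m = 2.394×10^8 Pa = 2394 bar
rhyolite: 2380 kg/m³ × 10 m/s² × 1150 m = 2.737×10^7 Pa = 273.7 bar
Total = 86.40 + 7.250 + 428.6 + 2394 + 273.7 = 3189.6 bar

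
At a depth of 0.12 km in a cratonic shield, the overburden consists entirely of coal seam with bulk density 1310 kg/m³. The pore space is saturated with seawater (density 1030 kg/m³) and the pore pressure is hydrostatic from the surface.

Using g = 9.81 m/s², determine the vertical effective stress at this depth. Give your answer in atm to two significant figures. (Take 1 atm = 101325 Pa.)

Overburden (lithostatic) stress σ_v:
coal seam: 1310 kg/m³ × 9.81 m/s² × 120 m = 1.542×10^6 Pa = 1.542 MPa
Pore pressure P_p = 1030 kg/m³ × 9.81 m/s² × 120 m = 1.213×10^6 Pa = 1.213 MPa
Effective stress σ' = σ_v − P_p = 1.542 − 1.213 = 0.32962 MPa = 3.2531 atm

3.3 atm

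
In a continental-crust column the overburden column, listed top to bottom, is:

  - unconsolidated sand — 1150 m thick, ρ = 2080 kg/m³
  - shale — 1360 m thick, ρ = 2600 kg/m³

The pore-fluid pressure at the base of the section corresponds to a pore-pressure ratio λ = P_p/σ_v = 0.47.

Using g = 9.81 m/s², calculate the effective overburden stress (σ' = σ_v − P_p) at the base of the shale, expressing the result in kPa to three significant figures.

30800 kPa

Overburden (lithostatic) stress σ_v:
unconsolidated sand: 2080 kg/m³ × 9.81 m/s² × 1150 m = 2.347×10^7 Pa = 23.47 MPa
shale: 2600 kg/m³ × 9.81 m/s² × 1360 m = 3.469×10^7 Pa = 34.69 MPa
Total = 23.47 + 34.69 = 58.154 MPa
Pore pressure P_p = λ·σ_v = 0.47 × 58.15 MPa = 27.33 MPa
Effective stress σ' = σ_v − P_p = 58.15 − 27.33 = 30.821 MPa = 30821 kPa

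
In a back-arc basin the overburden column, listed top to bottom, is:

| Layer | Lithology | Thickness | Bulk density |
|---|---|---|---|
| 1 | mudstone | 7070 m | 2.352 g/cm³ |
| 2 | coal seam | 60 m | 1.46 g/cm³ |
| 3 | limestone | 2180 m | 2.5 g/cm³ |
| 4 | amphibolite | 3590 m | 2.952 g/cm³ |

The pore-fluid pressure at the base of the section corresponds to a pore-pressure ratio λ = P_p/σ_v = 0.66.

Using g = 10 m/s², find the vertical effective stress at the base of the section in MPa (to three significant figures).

111 MPa

Overburden (lithostatic) stress σ_v:
mudstone: 2352 kg/m³ × 10 m/s² × 7070 m = 1.663×10^8 Pa = 166.3 MPa
coal seam: 1460 kg/m³ × 10 m/s² × 60 m = 8.760×10^5 Pa = 0.8760 MPa
limestone: 2500 kg/m³ × 10 m/s² × 2180 m = 5.450×10^7 Pa = 54.50 MPa
amphibolite: 2952 kg/m³ × 10 m/s² × 3590 m = 1.060×10^8 Pa = 106.0 MPa
Total = 166.3 + 0.8760 + 54.50 + 106.0 = 327.64 MPa
Pore pressure P_p = λ·σ_v = 0.66 × 327.6 MPa = 216.2 MPa
Effective stress σ' = σ_v − P_p = 327.6 − 216.2 = 111.40 MPa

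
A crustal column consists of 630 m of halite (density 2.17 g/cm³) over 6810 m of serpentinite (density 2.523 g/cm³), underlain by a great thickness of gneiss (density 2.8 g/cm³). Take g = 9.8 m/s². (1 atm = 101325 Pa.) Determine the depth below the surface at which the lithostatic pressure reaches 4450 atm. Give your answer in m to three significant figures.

17200 m

Pressure at base of upper layers: 2170×9.8×630 + 2523×9.8×6810 = 1.818×10^8 Pa = 1794 atm
Remaining pressure to be supplied by gneiss: 4.509×10^8 − 1.818×10^8 = 2.691×10^8 Pa
Additional depth in gneiss = 2.691×10^8 Pa / (2800 kg/m³ × 9.8 m/s²) = 9807.5 m
Total depth = 7440 m + 9807.5 m = 17248 m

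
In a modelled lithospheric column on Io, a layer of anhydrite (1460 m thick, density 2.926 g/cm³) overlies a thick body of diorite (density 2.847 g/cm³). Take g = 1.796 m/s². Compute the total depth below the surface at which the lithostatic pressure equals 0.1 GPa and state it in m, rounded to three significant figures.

19500 m

Pressure at base of upper layers: 2926×1.796×1460 = 7.672×10^6 Pa = 7.672×10^-3 GPa
Remaining pressure to be supplied by diorite: 1.000×10^8 − 7.672×10^6 = 9.233×10^7 Pa
Additional depth in diorite = 9.233×10^7 Pa / (2847 kg/m³ × 1.796 m/s²) = 18057 m
Total depth = 1460 m + 18057 m = 19517 m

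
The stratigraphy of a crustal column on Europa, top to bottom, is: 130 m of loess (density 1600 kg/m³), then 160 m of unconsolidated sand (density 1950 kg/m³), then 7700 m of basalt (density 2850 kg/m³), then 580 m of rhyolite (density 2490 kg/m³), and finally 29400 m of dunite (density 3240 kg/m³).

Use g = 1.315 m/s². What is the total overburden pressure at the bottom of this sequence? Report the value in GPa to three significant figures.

loess: 1600 kg/m³ × 1.315 m/s² × 130 m = 2.735×10^5 Pa = 2.735×10^-4 GPa
unconsolidated sand: 1950 kg/m³ × 1.315 m/s² × 160 m = 4.103×10^5 Pa = 4.103×10^-4 GPa
basalt: 2850 kg/m³ × 1.315 m/s² × 7700 m = 2.886×10^7 Pa = 0.02886 GPa
rhyolite: 2490 kg/m³ × 1.315 m/s² × 580 m = 1.899×10^6 Pa = 1.899×10^-3 GPa
dunite: 3240 kg/m³ × 1.315 m/s² × 29400 m = 1.253×10^8 Pa = 0.1253 GPa
Total = 2.735×10^-4 + 4.103×10^-4 + 0.02886 + 1.899×10^-3 + 0.1253 = 0.15670 GPa

0.157 GPa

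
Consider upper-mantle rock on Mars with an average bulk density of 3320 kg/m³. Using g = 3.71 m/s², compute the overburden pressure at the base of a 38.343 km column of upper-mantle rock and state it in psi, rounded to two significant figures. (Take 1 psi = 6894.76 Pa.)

upper-mantle rock: 3320 kg/m³ × 3.71 m/s² × 38343 m = 4.723×10^8 Pa = 68498 psi

68000 psi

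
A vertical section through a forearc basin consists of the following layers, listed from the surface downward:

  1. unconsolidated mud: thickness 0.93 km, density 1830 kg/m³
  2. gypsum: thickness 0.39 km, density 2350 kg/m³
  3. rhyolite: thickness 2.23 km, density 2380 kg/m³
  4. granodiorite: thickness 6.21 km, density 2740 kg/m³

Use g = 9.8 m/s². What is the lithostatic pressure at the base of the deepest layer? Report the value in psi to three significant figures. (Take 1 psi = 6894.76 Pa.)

unconsolidated mud: 1830 kg/m³ × 9.8 m/s² × 930 m = 1.668×10^7 Pa = 2419 psi
gypsum: 2350 kg/m³ × 9.8 m/s² × 390 m = 8.982×10^6 Pa = 1303 psi
rhyolite: 2380 kg/m³ × 9.8 m/s² × 2230 m = 5.201×10^7 Pa = 7544 psi
granodiorite: 2740 kg/m³ × 9.8 m/s² × 6210 m = 1.668×10^8 Pa = 24185 psi
Total = 2419 + 1303 + 7544 + 24185 = 35451 psi

35500 psi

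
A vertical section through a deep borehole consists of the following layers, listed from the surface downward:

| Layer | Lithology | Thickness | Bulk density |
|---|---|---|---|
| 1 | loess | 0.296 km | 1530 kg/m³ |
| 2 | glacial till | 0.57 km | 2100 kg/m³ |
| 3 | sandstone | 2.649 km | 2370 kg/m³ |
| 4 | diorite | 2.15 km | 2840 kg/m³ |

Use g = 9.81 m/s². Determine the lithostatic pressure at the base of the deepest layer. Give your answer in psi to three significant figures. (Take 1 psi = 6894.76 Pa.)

loess: 1530 kg/m³ × 9.81 m/s² × 296 m = 4.443×10^6 Pa = 644.4 psi
glacial till: 2100 kg/m³ × 9.81 m/s² × 570 m = 1.174×10^7 Pa = 1703 psi
sandstone: 2370 kg/m³ × 9.81 m/s² × 2649 m = 6.159×10^7 Pa = 8933 psi
diorite: 2840 kg/m³ × 9.81 m/s² × 2150 m = 5.990×10^7 Pa = 8688 psi
Total = 644.4 + 1703 + 8933 + 8688 = 19968 psi

20000 psi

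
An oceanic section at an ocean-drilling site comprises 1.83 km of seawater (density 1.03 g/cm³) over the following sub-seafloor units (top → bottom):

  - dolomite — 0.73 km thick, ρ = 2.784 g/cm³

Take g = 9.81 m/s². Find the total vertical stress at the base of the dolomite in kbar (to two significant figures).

seawater: 1030 kg/m³ × 9.81 m/s² × 1830 m = 1.849×10^7 Pa = 0.1849 kbar
dolomite: 2784 kg/m³ × 9.81 m/s² × 730 m = 1.994×10^7 Pa = 0.1994 kbar
Total = 0.1849 + 0.1994 = 0.38428 kbar

0.38 kbar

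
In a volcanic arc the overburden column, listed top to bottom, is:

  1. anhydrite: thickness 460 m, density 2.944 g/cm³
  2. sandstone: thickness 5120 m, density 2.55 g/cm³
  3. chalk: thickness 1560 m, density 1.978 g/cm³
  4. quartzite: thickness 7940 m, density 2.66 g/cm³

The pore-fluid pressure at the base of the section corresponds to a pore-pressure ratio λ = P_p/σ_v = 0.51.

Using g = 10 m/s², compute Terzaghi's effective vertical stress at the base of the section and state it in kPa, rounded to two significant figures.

190000 kPa

Overburden (lithostatic) stress σ_v:
anhydrite: 2944 kg/m³ × 10 m/s² × 460 m = 1.354×10^7 Pa = 13.54 MPa
sandstone: 2550 kg/m³ × 10 m/s² × 5120 m = 1.306×10^8 Pa = 130.6 MPa
chalk: 1978 kg/m³ × 10 m/s² × 1560 m = 3.086×10^7 Pa = 30.86 MPa
quartzite: 2660 kg/m³ × 10 m/s² × 7940 m = 2.112×10^8 Pa = 211.2 MPa
Total = 13.54 + 130.6 + 30.86 + 211.2 = 386.16 MPa
Pore pressure P_p = λ·σ_v = 0.51 × 386.2 MPa = 196.9 MPa
Effective stress σ' = σ_v − P_p = 386.2 − 196.9 = 189.22 MPa = 1.8922×10^5 kPa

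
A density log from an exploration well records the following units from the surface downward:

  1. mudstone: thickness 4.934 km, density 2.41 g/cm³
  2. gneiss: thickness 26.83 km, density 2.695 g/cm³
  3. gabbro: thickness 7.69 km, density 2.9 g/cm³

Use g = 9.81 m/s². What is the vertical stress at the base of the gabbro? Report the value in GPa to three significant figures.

1.04 GPa

mudstone: 2410 kg/m³ × 9.81 m/s² × 4934 m = 1.167×10^8 Pa = 0.1167 GPa
gneiss: 2695 kg/m³ × 9.81 m/s² × 26830 m = 7.093×10^8 Pa = 0.7093 GPa
gabbro: 2900 kg/m³ × 9.81 m/s² × 7690 m = 2.188×10^8 Pa = 0.2188 GPa
Total = 0.1167 + 0.7093 + 0.2188 = 1.0448 GPa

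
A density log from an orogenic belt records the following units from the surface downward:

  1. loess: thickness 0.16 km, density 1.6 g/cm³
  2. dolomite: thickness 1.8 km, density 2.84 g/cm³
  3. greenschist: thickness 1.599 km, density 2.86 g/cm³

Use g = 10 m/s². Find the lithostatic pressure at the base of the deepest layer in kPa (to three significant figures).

loess: 1600 kg/m³ × 10 m/s² × 160 m = 2.560×10^6 Pa = 2560 kPa
dolomite: 2840 kg/m³ × 10 m/s² × 1800 m = 5.112×10^7 Pa = 51120 kPa
greenschist: 2860 kg/m³ × 10 m/s² × 1599 m = 4.573×10^7 Pa = 45731 kPa
Total = 2560 + 51120 + 45731 = 99411 kPa

99400 kPa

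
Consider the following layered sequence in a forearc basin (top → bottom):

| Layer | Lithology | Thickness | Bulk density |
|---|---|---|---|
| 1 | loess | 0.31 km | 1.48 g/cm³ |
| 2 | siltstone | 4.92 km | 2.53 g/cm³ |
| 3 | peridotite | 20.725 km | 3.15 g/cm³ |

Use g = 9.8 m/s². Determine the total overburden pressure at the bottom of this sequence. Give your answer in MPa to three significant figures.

766 MPa

loess: 1480 kg/m³ × 9.8 m/s² × 310 m = 4.496×10^6 Pa = 4.496 MPa
siltstone: 2530 kg/m³ × 9.8 m/s² × 4920 m = 1.220×10^8 Pa = 122.0 MPa
peridotite: 3150 kg/m³ × 9.8 m/s² × 20725 m = 6.398×10^8 Pa = 639.8 MPa
Total = 4.496 + 122.0 + 639.8 = 766.26 MPa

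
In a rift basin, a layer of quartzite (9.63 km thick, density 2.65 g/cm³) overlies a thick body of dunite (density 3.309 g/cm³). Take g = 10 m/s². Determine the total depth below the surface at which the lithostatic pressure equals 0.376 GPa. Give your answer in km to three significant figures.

Pressure at base of upper layers: 2650×10×9630 = 2.552×10^8 Pa = 0.2552 GPa
Remaining pressure to be supplied by dunite: 3.760×10^8 − 2.552×10^8 = 1.208×10^8 Pa
Additional depth in dunite = 1.208×10^8 Pa / (3309 kg/m³ × 10 m/s²) = 3650.8 m
Total depth = 9630 m + 3650.8 m = 13281 m
= 13.281 km

13.3 km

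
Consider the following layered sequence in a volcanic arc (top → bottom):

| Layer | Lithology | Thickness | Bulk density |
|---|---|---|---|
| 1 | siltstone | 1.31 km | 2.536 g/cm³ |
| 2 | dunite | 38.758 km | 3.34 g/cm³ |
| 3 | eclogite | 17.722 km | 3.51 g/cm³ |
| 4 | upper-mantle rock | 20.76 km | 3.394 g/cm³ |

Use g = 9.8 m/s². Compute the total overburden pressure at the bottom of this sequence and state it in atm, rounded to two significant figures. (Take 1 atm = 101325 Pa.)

siltstone: 2536 kg/m³ × 9.8 m/s² × 1310 m = 3.256×10^7 Pa = 321.3 atm
dunite: 3340 kg/m³ × 9.8 m/s² × 38758 m = 1.269×10^9 Pa = 12520 atm
eclogite: 3510 kg/m³ × 9.8 m/s² × 17722 m = 6.096×10^8 Pa = 6016 atm
upper-mantle rock: 3394 kg/m³ × 9.8 m/s² × 20760 m = 6.905×10^8 Pa = 6815 atm
Total = 321.3 + 12520 + 6016 + 6815 = 25673 atm

26000 atm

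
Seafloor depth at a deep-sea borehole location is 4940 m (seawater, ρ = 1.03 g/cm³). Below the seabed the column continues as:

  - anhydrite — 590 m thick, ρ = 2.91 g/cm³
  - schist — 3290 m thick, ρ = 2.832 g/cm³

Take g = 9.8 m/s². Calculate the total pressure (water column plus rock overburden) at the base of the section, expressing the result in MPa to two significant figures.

160 MPa

seawater: 1030 kg/m³ × 9.8 m/s² × 4940 m = 4.986×10^7 Pa = 49.86 MPa
anhydrite: 2910 kg/m³ × 9.8 m/s² × 590 m = 1.683×10^7 Pa = 16.83 MPa
schist: 2832 kg/m³ × 9.8 m/s² × 3290 m = 9.131×10^7 Pa = 91.31 MPa
Total = 49.86 + 16.83 + 91.31 = 158.00 MPa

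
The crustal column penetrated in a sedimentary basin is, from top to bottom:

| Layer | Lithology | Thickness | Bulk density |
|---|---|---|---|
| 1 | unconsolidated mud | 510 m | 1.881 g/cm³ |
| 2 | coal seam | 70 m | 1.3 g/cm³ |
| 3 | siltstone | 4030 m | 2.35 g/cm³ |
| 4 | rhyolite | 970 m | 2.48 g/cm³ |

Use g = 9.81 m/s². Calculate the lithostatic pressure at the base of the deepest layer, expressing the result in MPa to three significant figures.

127 MPa

unconsolidated mud: 1881 kg/m³ × 9.81 m/s² × 510 m = 9.411×10^6 Pa = 9.411 MPa
coal seam: 1300 kg/m³ × 9.81 m/s² × 70 m = 8.927×10^5 Pa = 0.8927 MPa
siltstone: 2350 kg/m³ × 9.81 m/s² × 4030 m = 9.291×10^7 Pa = 92.91 MPa
rhyolite: 2480 kg/m³ × 9.81 m/s² × 970 m = 2.360×10^7 Pa = 23.60 MPa
Total = 9.411 + 0.8927 + 92.91 + 23.60 = 126.81 MPa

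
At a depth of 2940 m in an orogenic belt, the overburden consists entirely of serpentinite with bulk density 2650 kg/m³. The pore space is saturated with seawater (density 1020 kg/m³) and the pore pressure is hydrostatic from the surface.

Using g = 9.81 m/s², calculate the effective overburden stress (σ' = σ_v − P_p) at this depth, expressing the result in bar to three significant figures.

Overburden (lithostatic) stress σ_v:
serpentinite: 2650 kg/m³ × 9.81 m/s² × 2940 m = 7.643×10^7 Pa = 76.43 MPa
Pore pressure P_p = 1020 kg/m³ × 9.81 m/s² × 2940 m = 2.942×10^7 Pa = 29.42 MPa
Effective stress σ' = σ_v − P_p = 76.43 − 29.42 = 47.011 MPa = 470.11 bar

470 bar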